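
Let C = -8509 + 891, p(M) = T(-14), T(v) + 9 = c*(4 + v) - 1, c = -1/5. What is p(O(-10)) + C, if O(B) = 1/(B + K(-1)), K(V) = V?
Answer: -7626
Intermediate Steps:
c = -⅕ (c = -1*⅕ = -⅕ ≈ -0.20000)
O(B) = 1/(-1 + B) (O(B) = 1/(B - 1) = 1/(-1 + B))
T(v) = -54/5 - v/5 (T(v) = -9 + (-(4 + v)/5 - 1) = -9 + ((-⅘ - v/5) - 1) = -9 + (-9/5 - v/5) = -54/5 - v/5)
p(M) = -8 (p(M) = -54/5 - ⅕*(-14) = -54/5 + 14/5 = -8)
C = -7618
p(O(-10)) + C = -8 - 7618 = -7626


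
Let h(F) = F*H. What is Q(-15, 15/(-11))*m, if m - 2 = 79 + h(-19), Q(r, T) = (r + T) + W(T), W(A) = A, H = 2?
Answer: -8385/11 ≈ -762.27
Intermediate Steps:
Q(r, T) = r + 2*T (Q(r, T) = (r + T) + T = (T + r) + T = r + 2*T)
h(F) = 2*F (h(F) = F*2 = 2*F)
m = 43 (m = 2 + (79 + 2*(-19)) = 2 + (79 - 38) = 2 + 41 = 43)
Q(-15, 15/(-11))*m = (-15 + 2*(15/(-11)))*43 = (-15 + 2*(15*(-1/11)))*43 = (-15 + 2*(-15/11))*43 = (-15 - 30/11)*43 = -195/11*43 = -8385/11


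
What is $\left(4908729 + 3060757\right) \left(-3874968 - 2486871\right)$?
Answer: $-50700586844754$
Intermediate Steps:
$\left(4908729 + 3060757\right) \left(-3874968 - 2486871\right) = 7969486 \left(-6361839\right) = -50700586844754$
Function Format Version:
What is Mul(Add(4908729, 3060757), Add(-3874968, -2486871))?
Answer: -50700586844754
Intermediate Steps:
Mul(Add(4908729, 3060757), Add(-3874968, -2486871)) = Mul(7969486, -6361839) = -50700586844754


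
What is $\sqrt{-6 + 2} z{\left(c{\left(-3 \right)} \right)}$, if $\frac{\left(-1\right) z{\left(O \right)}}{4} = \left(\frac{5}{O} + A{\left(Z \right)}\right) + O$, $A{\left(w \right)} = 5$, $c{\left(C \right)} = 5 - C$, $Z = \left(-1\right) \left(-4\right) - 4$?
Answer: $- 109 i \approx - 109.0 i$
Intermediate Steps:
$Z = 0$ ($Z = 4 - 4 = 0$)
$z{\left(O \right)} = -20 - \frac{20}{O} - 4 O$ ($z{\left(O \right)} = - 4 \left(\left(\frac{5}{O} + 5\right) + O\right) = - 4 \left(\left(5 + \frac{5}{O}\right) + O\right) = - 4 \left(5 + O + \frac{5}{O}\right) = -20 - \frac{20}{O} - 4 O$)
$\sqrt{-6 + 2} z{\left(c{\left(-3 \right)} \right)} = \sqrt{-6 + 2} \left(-20 - \frac{20}{5 - -3} - 4 \left(5 - -3\right)\right) = \sqrt{-4} \left(-20 - \frac{20}{5 + 3} - 4 \left(5 + 3\right)\right) = 2 i \left(-20 - \frac{20}{8} - 32\right) = 2 i \left(-20 - \frac{5}{2} - 32\right) = 2 i \left(- \frac{109}{2}\right) = - 109 i$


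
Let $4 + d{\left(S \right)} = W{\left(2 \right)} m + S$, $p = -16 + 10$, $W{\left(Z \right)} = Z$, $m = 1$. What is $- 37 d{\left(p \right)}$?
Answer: $296$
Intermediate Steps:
$p = -6$
$d{\left(S \right)} = -2 + S$ ($d{\left(S \right)} = -4 + \left(2 \cdot 1 + S\right) = -4 + \left(2 + S\right) = -2 + S$)
$- 37 d{\left(p \right)} = - 37 \left(-2 - 6\right) = \left(-37\right) \left(-8\right) = 296$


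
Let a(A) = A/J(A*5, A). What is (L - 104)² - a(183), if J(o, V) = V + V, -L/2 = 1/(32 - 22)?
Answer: 542857/50 ≈ 10857.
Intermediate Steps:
L = -⅕ (L = -2/(32 - 22) = -2/10 = -2*⅒ = -⅕ ≈ -0.20000)
J(o, V) = 2*V
a(A) = ½ (a(A) = A/((2*A)) = A*(1/(2*A)) = ½)
(L - 104)² - a(183) = (-⅕ - 104)² - 1*½ = (-521/5)² - ½ = 271441/25 - ½ = 542857/50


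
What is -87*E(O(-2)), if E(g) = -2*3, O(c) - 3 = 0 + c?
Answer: 522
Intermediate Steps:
O(c) = 3 + c (O(c) = 3 + (0 + c) = 3 + c)
E(g) = -6
-87*E(O(-2)) = -87*(-6) = 522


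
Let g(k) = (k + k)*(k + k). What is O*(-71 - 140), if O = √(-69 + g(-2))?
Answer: -211*I*√53 ≈ -1536.1*I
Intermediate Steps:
g(k) = 4*k² (g(k) = (2*k)*(2*k) = 4*k²)
O = I*√53 (O = √(-69 + 4*(-2)²) = √(-69 + 4*4) = √(-69 + 16) = √(-53) = I*√53 ≈ 7.2801*I)
O*(-71 - 140) = (I*√53)*(-71 - 140) = (I*√53)*(-211) = -211*I*√53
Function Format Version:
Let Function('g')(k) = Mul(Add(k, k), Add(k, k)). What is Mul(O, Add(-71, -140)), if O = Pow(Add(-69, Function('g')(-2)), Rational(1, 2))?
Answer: Mul(-211, I, Pow(53, Rational(1, 2))) ≈ Mul(-1536.1, I)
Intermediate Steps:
Function('g')(k) = Mul(4, Pow(k, 2)) (Function('g')(k) = Mul(Mul(2, k), Mul(2, k)) = Mul(4, Pow(k, 2)))
O = Mul(I, Pow(53, Rational(1, 2))) (O = Pow(Add(-69, Mul(4, Pow(-2, 2))), Rational(1, 2)) = Pow(Add(-69, Mul(4, 4)), Rational(1, 2)) = Pow(Add(-69, 16), Rational(1, 2)) = Pow(-53, Rational(1, 2)) = Mul(I, Pow(53, Rational(1, 2))) ≈ Mul(7.2801, I))
Mul(O, Add(-71, -140)) = Mul(Mul(I, Pow(53, Rational(1, 2))), Add(-71, -140)) = Mul(Mul(I, Pow(53, Rational(1, 2))), -211) = Mul(-211, I, Pow(53, Rational(1, 2)))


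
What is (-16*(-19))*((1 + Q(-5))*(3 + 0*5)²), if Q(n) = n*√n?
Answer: 2736 - 13680*I*√5 ≈ 2736.0 - 30589.0*I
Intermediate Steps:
Q(n) = n^(3/2)
(-16*(-19))*((1 + Q(-5))*(3 + 0*5)²) = (-16*(-19))*((1 + (-5)^(3/2))*(3 + 0*5)²) = 304*((1 - 5*I*√5)*(3 + 0)²) = 304*((1 - 5*I*√5)*3²) = 304*((1 - 5*I*√5)*9) = 304*(9 - 45*I*√5) = 2736 - 13680*I*√5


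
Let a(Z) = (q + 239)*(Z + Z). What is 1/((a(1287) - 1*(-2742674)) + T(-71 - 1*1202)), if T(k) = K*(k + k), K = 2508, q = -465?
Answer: -1/4224418 ≈ -2.3672e-7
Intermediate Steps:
a(Z) = -452*Z (a(Z) = (-465 + 239)*(Z + Z) = -452*Z)
T(k) = 5016*k (T(k) = 2508*(k + k) = 2508*(2*k) = 5016*k)
1/((a(1287) - 1*(-2742674)) + T(-71 - 1*1202)) = 1/((-452*1287 - 1*(-2742674)) + 5016*(-71 - 1*1202)) = 1/((-581724 + 2742674) + 5016*(-71 - 1202)) = 1/(2160950 + 5016*(-1273)) = 1/(2160950 - 6385368) = 1/(-4224418) = -1/4224418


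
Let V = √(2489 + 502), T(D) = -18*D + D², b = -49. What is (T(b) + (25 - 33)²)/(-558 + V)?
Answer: -622542/102791 - 3347*√2991/308373 ≈ -6.6500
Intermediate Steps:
T(D) = D² - 18*D
V = √2991 ≈ 54.690
(T(b) + (25 - 33)²)/(-558 + V) = (-49*(-18 - 49) + (25 - 33)²)/(-558 + √2991) = (-49*(-67) + (-8)²)/(-558 + √2991) = (3283 + 64)/(-558 + √2991) = 3347/(-558 + √2991)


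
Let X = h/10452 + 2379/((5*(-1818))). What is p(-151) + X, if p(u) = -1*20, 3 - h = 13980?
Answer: -114004991/5278260 ≈ -21.599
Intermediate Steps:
h = -13977 (h = 3 - 1*13980 = 3 - 13980 = -13977)
p(u) = -20
X = -8439791/5278260 (X = -13977/10452 + 2379/((5*(-1818))) = -13977*1/10452 + 2379/(-9090) = -4659/3484 + 2379*(-1/9090) = -4659/3484 - 793/3030 = -8439791/5278260 ≈ -1.5990)
p(-151) + X = -20 - 8439791/5278260 = -114004991/5278260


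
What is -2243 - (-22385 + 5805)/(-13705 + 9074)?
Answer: -10403913/4631 ≈ -2246.6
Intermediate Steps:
-2243 - (-22385 + 5805)/(-13705 + 9074) = -2243 - (-16580)/(-4631) = -2243 - (-16580)*(-1)/4631 = -2243 - 1*16580/4631 = -2243 - 16580/4631 = -10403913/4631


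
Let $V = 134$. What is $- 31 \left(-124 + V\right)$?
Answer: $-310$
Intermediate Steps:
$- 31 \left(-124 + V\right) = - 31 \left(-124 + 134\right) = \left(-31\right) 10 = -310$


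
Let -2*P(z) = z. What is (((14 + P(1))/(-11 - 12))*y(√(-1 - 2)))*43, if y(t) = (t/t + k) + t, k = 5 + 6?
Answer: -6966/23 - 1161*I*√3/46 ≈ -302.87 - 43.715*I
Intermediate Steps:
P(z) = -z/2
k = 11
y(t) = 12 + t (y(t) = (t/t + 11) + t = (1 + 11) + t = 12 + t)
(((14 + P(1))/(-11 - 12))*y(√(-1 - 2)))*43 = (((14 - ½*1)/(-11 - 12))*(12 + √(-1 - 2)))*43 = (((14 - ½)/(-23))*(12 + √(-3)))*43 = (((27/2)*(-1/23))*(12 + I*√3))*43 = -27*(12 + I*√3)/46*43 = (-162/23 - 27*I*√3/46)*43 = -6966/23 - 1161*I*√3/46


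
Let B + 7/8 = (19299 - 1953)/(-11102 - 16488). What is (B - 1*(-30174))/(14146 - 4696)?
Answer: 3329836691/1042902000 ≈ 3.1929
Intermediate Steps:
B = -165949/110360 (B = -7/8 + (19299 - 1953)/(-11102 - 16488) = -7/8 + 17346/(-27590) = -7/8 + 17346*(-1/27590) = -7/8 - 8673/13795 = -165949/110360 ≈ -1.5037)
(B - 1*(-30174))/(14146 - 4696) = (-165949/110360 - 1*(-30174))/(14146 - 4696) = (-165949/110360 + 30174)/9450 = (3329836691/110360)*(1/9450) = 3329836691/1042902000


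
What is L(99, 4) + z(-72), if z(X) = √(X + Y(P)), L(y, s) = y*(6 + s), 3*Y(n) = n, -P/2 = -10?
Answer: 990 + 14*I*√3/3 ≈ 990.0 + 8.0829*I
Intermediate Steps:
P = 20 (P = -2*(-10) = 20)
Y(n) = n/3
z(X) = √(20/3 + X) (z(X) = √(X + (⅓)*20) = √(X + 20/3) = √(20/3 + X))
L(99, 4) + z(-72) = 99*(6 + 4) + √(60 + 9*(-72))/3 = 99*10 + √(60 - 648)/3 = 990 + √(-588)/3 = 990 + (14*I*√3)/3 = 990 + 14*I*√3/3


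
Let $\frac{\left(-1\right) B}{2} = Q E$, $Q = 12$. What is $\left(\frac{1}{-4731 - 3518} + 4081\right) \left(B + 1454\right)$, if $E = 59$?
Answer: $\frac{1279238384}{8249} \approx 1.5508 \cdot 10^{5}$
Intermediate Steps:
$B = -1416$ ($B = - 2 \cdot 12 \cdot 59 = \left(-2\right) 708 = -1416$)
$\left(\frac{1}{-4731 - 3518} + 4081\right) \left(B + 1454\right) = \left(\frac{1}{-4731 - 3518} + 4081\right) \left(-1416 + 1454\right) = \left(\frac{1}{-8249} + 4081\right) 38 = \left(- \frac{1}{8249} + 4081\right) 38 = \frac{33664168}{8249} \cdot 38 = \frac{1279238384}{8249}$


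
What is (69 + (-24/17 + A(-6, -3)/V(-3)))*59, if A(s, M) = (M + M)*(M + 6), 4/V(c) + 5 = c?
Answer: 103899/17 ≈ 6111.7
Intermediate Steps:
V(c) = 4/(-5 + c)
A(s, M) = 2*M*(6 + M) (A(s, M) = (2*M)*(6 + M) = 2*M*(6 + M))
(69 + (-24/17 + A(-6, -3)/V(-3)))*59 = (69 + (-24/17 + (2*(-3)*(6 - 3))/((4/(-5 - 3)))))*59 = (69 + (-24*1/17 + (2*(-3)*3)/((4/(-8)))))*59 = (69 + (-24/17 - 18/(4*(-1/8))))*59 = (69 + (-24/17 - 18/(-1/2)))*59 = (69 + (-24/17 - 18*(-2)))*59 = (69 + (-24/17 + 36))*59 = (69 + 588/17)*59 = (1761/17)*59 = 103899/17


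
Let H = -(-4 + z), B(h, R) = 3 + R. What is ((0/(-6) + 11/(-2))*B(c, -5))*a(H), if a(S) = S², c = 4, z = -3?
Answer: 539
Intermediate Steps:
H = 7 (H = -(-4 - 3) = -1*(-7) = 7)
((0/(-6) + 11/(-2))*B(c, -5))*a(H) = ((0/(-6) + 11/(-2))*(3 - 5))*7² = ((0*(-⅙) + 11*(-½))*(-2))*49 = ((0 - 11/2)*(-2))*49 = -11/2*(-2)*49 = 11*49 = 539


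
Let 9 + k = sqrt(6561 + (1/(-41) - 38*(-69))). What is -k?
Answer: 9 - sqrt(15436582)/41 ≈ -86.828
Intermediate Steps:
k = -9 + sqrt(15436582)/41 (k = -9 + sqrt(6561 + (1/(-41) - 38*(-69))) = -9 + sqrt(6561 + (-1/41 + 2622)) = -9 + sqrt(6561 + 107501/41) = -9 + sqrt(376502/41) = -9 + sqrt(15436582)/41 ≈ 86.828)
-k = -(-9 + sqrt(15436582)/41) = 9 - sqrt(15436582)/41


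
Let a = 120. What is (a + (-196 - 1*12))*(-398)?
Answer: 35024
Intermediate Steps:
(a + (-196 - 1*12))*(-398) = (120 + (-196 - 1*12))*(-398) = (120 + (-196 - 12))*(-398) = (120 - 208)*(-398) = -88*(-398) = 35024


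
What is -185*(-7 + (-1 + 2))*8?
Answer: 8880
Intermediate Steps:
-185*(-7 + (-1 + 2))*8 = -185*(-7 + 1)*8 = -(-1110)*8 = -185*(-48) = 8880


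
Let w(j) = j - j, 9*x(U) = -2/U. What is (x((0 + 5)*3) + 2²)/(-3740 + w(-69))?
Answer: -269/252450 ≈ -0.0010656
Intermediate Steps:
x(U) = -2/(9*U) (x(U) = (-2/U)/9 = -2/(9*U))
w(j) = 0
(x((0 + 5)*3) + 2²)/(-3740 + w(-69)) = (-2*1/(3*(0 + 5))/9 + 2²)/(-3740 + 0) = (-2/(9*(5*3)) + 4)/(-3740) = (-2/9/15 + 4)*(-1/3740) = (-2/9*1/15 + 4)*(-1/3740) = (-2/135 + 4)*(-1/3740) = (538/135)*(-1/3740) = -269/252450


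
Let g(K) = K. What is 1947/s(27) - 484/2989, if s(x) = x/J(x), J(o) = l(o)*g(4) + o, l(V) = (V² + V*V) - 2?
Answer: 11350122355/26901 ≈ 4.2192e+5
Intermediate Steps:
l(V) = -2 + 2*V² (l(V) = (V² + V²) - 2 = 2*V² - 2 = -2 + 2*V²)
J(o) = -8 + o + 8*o² (J(o) = (-2 + 2*o²)*4 + o = (-8 + 8*o²) + o = -8 + o + 8*o²)
s(x) = x/(-8 + x + 8*x²)
1947/s(27) - 484/2989 = 1947/((27/(-8 + 27 + 8*27²))) - 484/2989 = 1947/((27/(-8 + 27 + 8*729))) - 484*1/2989 = 1947/((27/(-8 + 27 + 5832))) - 484/2989 = 1947/((27/5851)) - 484/2989 = 1947/((27*(1/5851))) - 484/2989 = 1947/(27/5851) - 484/2989 = 1947*(5851/27) - 484/2989 = 3797299/9 - 484/2989 = 11350122355/26901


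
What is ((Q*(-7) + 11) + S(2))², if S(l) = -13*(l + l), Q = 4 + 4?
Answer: 9409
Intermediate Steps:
Q = 8
S(l) = -26*l
((Q*(-7) + 11) + S(2))² = ((8*(-7) + 11) - 26*2)² = ((-56 + 11) - 52)² = (-45 - 52)² = (-97)² = 9409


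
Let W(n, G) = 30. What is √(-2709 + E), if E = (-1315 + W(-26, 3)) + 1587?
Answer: I*√2407 ≈ 49.061*I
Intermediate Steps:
E = 302 (E = (-1315 + 30) + 1587 = -1285 + 1587 = 302)
√(-2709 + E) = √(-2709 + 302) = √(-2407) = I*√2407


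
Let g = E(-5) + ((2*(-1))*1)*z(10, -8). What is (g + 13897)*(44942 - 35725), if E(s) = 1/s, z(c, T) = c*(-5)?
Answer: 645042528/5 ≈ 1.2901e+8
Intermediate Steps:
z(c, T) = -5*c
g = 499/5 (g = 1/(-5) + ((2*(-1))*1)*(-5*10) = -1/5 - 2*1*(-50) = -1/5 - 2*(-50) = -1/5 + 100 = 499/5 ≈ 99.800)
(g + 13897)*(44942 - 35725) = (499/5 + 13897)*(44942 - 35725) = (69984/5)*9217 = 645042528/5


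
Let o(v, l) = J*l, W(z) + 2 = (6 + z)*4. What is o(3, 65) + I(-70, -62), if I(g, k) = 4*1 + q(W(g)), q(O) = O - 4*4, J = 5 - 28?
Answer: -1765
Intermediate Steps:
J = -23
W(z) = 22 + 4*z (W(z) = -2 + (6 + z)*4 = -2 + (24 + 4*z) = 22 + 4*z)
q(O) = -16 + O (q(O) = O - 16 = -16 + O)
I(g, k) = 10 + 4*g (I(g, k) = 4*1 + (-16 + (22 + 4*g)) = 4 + (6 + 4*g) = 10 + 4*g)
o(v, l) = -23*l
o(3, 65) + I(-70, -62) = -23*65 + (10 + 4*(-70)) = -1495 + (10 - 280) = -1495 - 270 = -1765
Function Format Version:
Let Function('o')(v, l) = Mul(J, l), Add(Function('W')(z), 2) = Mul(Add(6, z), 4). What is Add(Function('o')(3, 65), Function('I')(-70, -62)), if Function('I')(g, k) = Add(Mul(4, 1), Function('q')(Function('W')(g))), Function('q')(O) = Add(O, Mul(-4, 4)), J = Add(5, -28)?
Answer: -1765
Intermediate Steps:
J = -23
Function('W')(z) = Add(22, Mul(4, z)) (Function('W')(z) = Add(-2, Mul(Add(6, z), 4)) = Add(-2, Add(24, Mul(4, z))) = Add(22, Mul(4, z)))
Function('q')(O) = Add(-16, O) (Function('q')(O) = Add(O, -16) = Add(-16, O))
Function('I')(g, k) = Add(10, Mul(4, g)) (Function('I')(g, k) = Add(Mul(4, 1), Add(-16, Add(22, Mul(4, g)))) = Add(4, Add(6, Mul(4, g))) = Add(10, Mul(4, g)))
Function('o')(v, l) = Mul(-23, l)
Add(Function('o')(3, 65), Function('I')(-70, -62)) = Add(Mul(-23, 65), Add(10, Mul(4, -70))) = Add(-1495, Add(10, -280)) = Add(-1495, -270) = -1765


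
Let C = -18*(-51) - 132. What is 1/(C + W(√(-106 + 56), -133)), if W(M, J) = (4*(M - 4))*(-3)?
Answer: 139/117126 + 5*I*√2/58563 ≈ 0.0011868 + 0.00012074*I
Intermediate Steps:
W(M, J) = 48 - 12*M (W(M, J) = (4*(-4 + M))*(-3) = (-16 + 4*M)*(-3) = 48 - 12*M)
C = 786 (C = 918 - 132 = 786)
1/(C + W(√(-106 + 56), -133)) = 1/(786 + (48 - 12*√(-106 + 56))) = 1/(786 + (48 - 60*I*√2)) = 1/(834 - 60*I*√2)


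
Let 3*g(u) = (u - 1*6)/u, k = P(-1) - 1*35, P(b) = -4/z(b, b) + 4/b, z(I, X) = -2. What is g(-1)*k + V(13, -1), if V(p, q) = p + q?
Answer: -223/3 ≈ -74.333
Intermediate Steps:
P(b) = 2 + 4/b (P(b) = -4/(-2) + 4/b = -4*(-1/2) + 4/b = 2 + 4/b)
k = -37 (k = (2 + 4/(-1)) - 1*35 = (2 + 4*(-1)) - 35 = (2 - 4) - 35 = -2 - 35 = -37)
g(u) = (-6 + u)/(3*u) (g(u) = ((u - 1*6)/u)/3 = ((u - 6)/u)/3 = ((-6 + u)/u)/3 = (-6 + u)/(3*u))
g(-1)*k + V(13, -1) = ((1/3)*(-6 - 1)/(-1))*(-37) + (13 - 1) = ((1/3)*(-1)*(-7))*(-37) + 12 = (7/3)*(-37) + 12 = -259/3 + 12 = -223/3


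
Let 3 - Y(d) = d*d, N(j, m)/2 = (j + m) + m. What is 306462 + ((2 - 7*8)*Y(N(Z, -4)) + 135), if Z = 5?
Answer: 308379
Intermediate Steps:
N(j, m) = 2*j + 4*m (N(j, m) = 2*((j + m) + m) = 2*(j + 2*m) = 2*j + 4*m)
Y(d) = 3 - d**2 (Y(d) = 3 - d*d = 3 - d**2)
306462 + ((2 - 7*8)*Y(N(Z, -4)) + 135) = 306462 + ((2 - 7*8)*(3 - (2*5 + 4*(-4))**2) + 135) = 306462 + ((2 - 56)*(3 - (10 - 16)**2) + 135) = 306462 + (-54*(3 - 1*(-6)**2) + 135) = 306462 + (-54*(3 - 1*36) + 135) = 306462 + (-54*(3 - 36) + 135) = 306462 + (-54*(-33) + 135) = 306462 + (1782 + 135) = 306462 + 1917 = 308379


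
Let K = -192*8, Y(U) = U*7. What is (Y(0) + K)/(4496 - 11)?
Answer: -512/1495 ≈ -0.34247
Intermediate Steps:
Y(U) = 7*U
K = -1536
(Y(0) + K)/(4496 - 11) = (7*0 - 1536)/(4496 - 11) = (0 - 1536)/4485 = -1536*1/4485 = -512/1495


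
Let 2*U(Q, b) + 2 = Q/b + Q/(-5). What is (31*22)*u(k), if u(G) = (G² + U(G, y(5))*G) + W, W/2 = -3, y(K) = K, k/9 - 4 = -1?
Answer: 474672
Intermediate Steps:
k = 27 (k = 36 + 9*(-1) = 36 - 9 = 27)
U(Q, b) = -1 - Q/10 + Q/(2*b) (U(Q, b) = -1 + (Q/b + Q/(-5))/2 = -1 + (Q/b + Q*(-⅕))/2 = -1 + (Q/b - Q/5)/2 = -1 + (-Q/5 + Q/b)/2 = -1 + (-Q/10 + Q/(2*b)) = -1 - Q/10 + Q/(2*b))
W = -6 (W = 2*(-3) = -6)
u(G) = -6 + G² - G (u(G) = (G² + (-1 - G/10 + (½)*G/5)*G) - 6 = (G² + (-1 - G/10 + (½)*G*(⅕))*G) - 6 = (G² + (-1 - G/10 + G/10)*G) - 6 = (G² - G) - 6 = -6 + G² - G)
(31*22)*u(k) = (31*22)*(-6 + 27² - 1*27) = 682*(-6 + 729 - 27) = 682*696 = 474672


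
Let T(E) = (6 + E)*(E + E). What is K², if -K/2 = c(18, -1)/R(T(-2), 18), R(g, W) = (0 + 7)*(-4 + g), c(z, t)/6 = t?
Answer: 9/1225 ≈ 0.0073469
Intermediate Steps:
c(z, t) = 6*t
T(E) = 2*E*(6 + E) (T(E) = (6 + E)*(2*E) = 2*E*(6 + E))
R(g, W) = -28 + 7*g (R(g, W) = 7*(-4 + g) = -28 + 7*g)
K = -3/35 (K = -2*6*(-1)/(-28 + 7*(2*(-2)*(6 - 2))) = -(-12)/(-28 + 7*(2*(-2)*4)) = -(-12)/(-28 + 7*(-16)) = -(-12)/(-28 - 112) = -(-12)/(-140) = -(-12)*(-1)/140 = -2*3/70 = -3/35 ≈ -0.085714)
K² = (-3/35)² = 9/1225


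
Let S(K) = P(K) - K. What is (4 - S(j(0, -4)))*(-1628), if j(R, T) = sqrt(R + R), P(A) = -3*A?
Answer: -6512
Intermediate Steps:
j(R, T) = sqrt(2)*sqrt(R) (j(R, T) = sqrt(2*R) = sqrt(2)*sqrt(R))
S(K) = -4*K (S(K) = -3*K - K = -4*K)
(4 - S(j(0, -4)))*(-1628) = (4 - (-4)*sqrt(2)*sqrt(0))*(-1628) = (4 - (-4)*sqrt(2)*0)*(-1628) = (4 - (-4)*0)*(-1628) = (4 - 1*0)*(-1628) = (4 + 0)*(-1628) = 4*(-1628) = -6512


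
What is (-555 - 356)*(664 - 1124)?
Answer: 419060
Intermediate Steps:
(-555 - 356)*(664 - 1124) = -911*(-460) = 419060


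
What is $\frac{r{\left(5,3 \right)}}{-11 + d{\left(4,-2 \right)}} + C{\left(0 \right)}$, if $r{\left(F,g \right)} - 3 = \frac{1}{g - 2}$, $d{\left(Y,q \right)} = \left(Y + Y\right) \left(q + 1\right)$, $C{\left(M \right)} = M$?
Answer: $- \frac{4}{19} \approx -0.21053$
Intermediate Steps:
$d{\left(Y,q \right)} = 2 Y \left(1 + q\right)$
$r{\left(F,g \right)} = 3 + \frac{1}{-2 + g}$ ($r{\left(F,g \right)} = 3 + \frac{1}{g - 2} = 3 + \frac{1}{-2 + g}$)
$\frac{r{\left(5,3 \right)}}{-11 + d{\left(4,-2 \right)}} + C{\left(0 \right)} = \frac{\frac{1}{-2 + 3} \left(-5 + 3 \cdot 3\right)}{-11 + 2 \cdot 4 \left(1 - 2\right)} + 0 = \frac{1^{-1} \left(-5 + 9\right)}{-11 + 2 \cdot 4 \left(-1\right)} + 0 = \frac{1 \cdot 4}{-11 - 8} + 0 = \frac{1}{-19} \cdot 4 + 0 = \left(- \frac{1}{19}\right) 4 + 0 = - \frac{4}{19} + 0 = - \frac{4}{19}$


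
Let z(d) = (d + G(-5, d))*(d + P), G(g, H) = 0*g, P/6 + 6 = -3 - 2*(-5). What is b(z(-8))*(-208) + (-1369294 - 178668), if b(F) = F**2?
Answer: -1601210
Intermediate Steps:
P = 6 (P = -36 + 6*(-3 - 2*(-5)) = -36 + 6*(-3 + 10) = -36 + 6*7 = -36 + 42 = 6)
G(g, H) = 0
z(d) = d*(6 + d) (z(d) = (d + 0)*(d + 6) = d*(6 + d))
b(z(-8))*(-208) + (-1369294 - 178668) = (-8*(6 - 8))**2*(-208) + (-1369294 - 178668) = (-8*(-2))**2*(-208) - 1547962 = 16**2*(-208) - 1547962 = 256*(-208) - 1547962 = -53248 - 1547962 = -1601210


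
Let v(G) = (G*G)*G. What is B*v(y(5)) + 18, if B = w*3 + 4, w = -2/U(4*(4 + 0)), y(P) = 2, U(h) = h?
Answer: 47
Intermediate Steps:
w = -⅛ (w = -2*1/(4*(4 + 0)) = -2/(4*4) = -2/16 = -2*1/16 = -⅛ ≈ -0.12500)
B = 29/8 (B = -⅛*3 + 4 = -3/8 + 4 = 29/8 ≈ 3.6250)
v(G) = G³ (v(G) = G²*G = G³)
B*v(y(5)) + 18 = (29/8)*2³ + 18 = (29/8)*8 + 18 = 29 + 18 = 47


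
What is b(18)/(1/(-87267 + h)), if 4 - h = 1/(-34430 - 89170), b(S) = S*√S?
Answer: -97071361191*√2/20600 ≈ -6.6641e+6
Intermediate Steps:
b(S) = S^(3/2)
h = 494401/123600 (h = 4 - 1/(-34430 - 89170) = 4 - 1/(-123600) = 4 - 1*(-1/123600) = 4 + 1/123600 = 494401/123600 ≈ 4.0000)
b(18)/(1/(-87267 + h)) = 18^(3/2)/(1/(-87267 + 494401/123600)) = (54*√2)/(1/(-10785706799/123600)) = (54*√2)/(-123600/10785706799) = (54*√2)*(-10785706799/123600) = -97071361191*√2/20600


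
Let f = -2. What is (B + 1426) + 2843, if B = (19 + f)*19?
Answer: 4592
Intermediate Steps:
B = 323 (B = (19 - 2)*19 = 17*19 = 323)
(B + 1426) + 2843 = (323 + 1426) + 2843 = 1749 + 2843 = 4592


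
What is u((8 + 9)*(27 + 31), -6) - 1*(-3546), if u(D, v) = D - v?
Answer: 4538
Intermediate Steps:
u((8 + 9)*(27 + 31), -6) - 1*(-3546) = ((8 + 9)*(27 + 31) - 1*(-6)) - 1*(-3546) = (17*58 + 6) + 3546 = (986 + 6) + 3546 = 992 + 3546 = 4538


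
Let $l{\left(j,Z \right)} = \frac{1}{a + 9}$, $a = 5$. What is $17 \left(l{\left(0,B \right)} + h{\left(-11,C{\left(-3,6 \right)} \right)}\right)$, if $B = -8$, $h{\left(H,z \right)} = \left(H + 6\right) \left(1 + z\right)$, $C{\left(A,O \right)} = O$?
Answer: $- \frac{8313}{14} \approx -593.79$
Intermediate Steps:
$h{\left(H,z \right)} = \left(1 + z\right) \left(6 + H\right)$ ($h{\left(H,z \right)} = \left(6 + H\right) \left(1 + z\right) = \left(1 + z\right) \left(6 + H\right)$)
$l{\left(j,Z \right)} = \frac{1}{14}$ ($l{\left(j,Z \right)} = \frac{1}{5 + 9} = \frac{1}{14}$)
$17 \left(l{\left(0,B \right)} + h{\left(-11,C{\left(-3,6 \right)} \right)}\right) = 17 \left(\frac{1}{14} + \left(6 - 11 + 6 \cdot 6 - 66\right)\right) = 17 \left(\frac{1}{14} + \left(6 - 11 + 36 - 66\right)\right) = 17 \left(\frac{1}{14} - 35\right) = 17 \left(- \frac{489}{14}\right) = - \frac{8313}{14}$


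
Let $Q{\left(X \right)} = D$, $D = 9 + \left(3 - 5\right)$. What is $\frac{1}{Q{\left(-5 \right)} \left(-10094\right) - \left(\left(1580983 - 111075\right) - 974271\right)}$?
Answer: $- \frac{1}{566295} \approx -1.7659 \cdot 10^{-6}$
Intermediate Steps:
$D = 7$ ($D = 9 - 2 = 7$)
$Q{\left(X \right)} = 7$
$\frac{1}{Q{\left(-5 \right)} \left(-10094\right) - \left(\left(1580983 - 111075\right) - 974271\right)} = \frac{1}{7 \left(-10094\right) - \left(\left(1580983 - 111075\right) - 974271\right)} = \frac{1}{-70658 - \left(1469908 - 974271\right)} = \frac{1}{-70658 - 495637} = \frac{1}{-566295} = - \frac{1}{566295}$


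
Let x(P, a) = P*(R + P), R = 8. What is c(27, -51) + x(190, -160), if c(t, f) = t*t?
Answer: 38349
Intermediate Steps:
x(P, a) = P*(8 + P)
c(t, f) = t**2
c(27, -51) + x(190, -160) = 27**2 + 190*(8 + 190) = 729 + 190*198 = 729 + 37620 = 38349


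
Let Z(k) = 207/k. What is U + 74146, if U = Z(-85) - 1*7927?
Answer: 5628408/85 ≈ 66217.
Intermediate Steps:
U = -674002/85 (U = 207/(-85) - 1*7927 = 207*(-1/85) - 7927 = -207/85 - 7927 = -674002/85 ≈ -7929.4)
U + 74146 = -674002/85 + 74146 = 5628408/85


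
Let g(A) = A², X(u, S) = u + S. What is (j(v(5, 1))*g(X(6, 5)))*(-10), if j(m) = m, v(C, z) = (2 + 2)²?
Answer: -19360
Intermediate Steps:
v(C, z) = 16 (v(C, z) = 4² = 16)
X(u, S) = S + u
(j(v(5, 1))*g(X(6, 5)))*(-10) = (16*(5 + 6)²)*(-10) = (16*11²)*(-10) = (16*121)*(-10) = 1936*(-10) = -19360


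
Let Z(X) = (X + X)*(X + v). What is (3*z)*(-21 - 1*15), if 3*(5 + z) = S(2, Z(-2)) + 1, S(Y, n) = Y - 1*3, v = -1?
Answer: 540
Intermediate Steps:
Z(X) = 2*X*(-1 + X) (Z(X) = (X + X)*(X - 1) = (2*X)*(-1 + X) = 2*X*(-1 + X))
S(Y, n) = -3 + Y (S(Y, n) = Y - 3 = -3 + Y)
z = -5 (z = -5 + ((-3 + 2) + 1)/3 = -5 + (-1 + 1)/3 = -5 + (⅓)*0 = -5 + 0 = -5)
(3*z)*(-21 - 1*15) = (3*(-5))*(-21 - 1*15) = -15*(-21 - 15) = -15*(-36) = 540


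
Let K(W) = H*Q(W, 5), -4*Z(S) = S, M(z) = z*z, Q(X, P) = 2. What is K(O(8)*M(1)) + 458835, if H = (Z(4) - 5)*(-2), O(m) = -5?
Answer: 458859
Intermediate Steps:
M(z) = z**2
Z(S) = -S/4
H = 12 (H = (-1/4*4 - 5)*(-2) = (-1 - 5)*(-2) = -6*(-2) = 12)
K(W) = 24 (K(W) = 12*2 = 24)
K(O(8)*M(1)) + 458835 = 24 + 458835 = 458859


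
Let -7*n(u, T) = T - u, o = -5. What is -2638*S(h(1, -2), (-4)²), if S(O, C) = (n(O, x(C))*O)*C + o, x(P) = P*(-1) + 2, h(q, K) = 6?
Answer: -4972630/7 ≈ -7.1038e+5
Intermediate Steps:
x(P) = 2 - P (x(P) = -P + 2 = 2 - P)
n(u, T) = -T/7 + u/7 (n(u, T) = -(T - u)/7 = -T/7 + u/7)
S(O, C) = -5 + C*O*(-2/7 + C/7 + O/7) (S(O, C) = ((-(2 - C)/7 + O/7)*O)*C - 5 = (((-2/7 + C/7) + O/7)*O)*C - 5 = ((-2/7 + C/7 + O/7)*O)*C - 5 = (O*(-2/7 + C/7 + O/7))*C - 5 = C*O*(-2/7 + C/7 + O/7) - 5 = -5 + C*O*(-2/7 + C/7 + O/7))
-2638*S(h(1, -2), (-4)²) = -2638*(-5 + (⅐)*(-4)²*6*(-2 + (-4)² + 6)) = -2638*(-5 + (⅐)*16*6*(-2 + 16 + 6)) = -2638*(-5 + (⅐)*16*6*20) = -2638*(-5 + 1920/7) = -2638*1885/7 = -4972630/7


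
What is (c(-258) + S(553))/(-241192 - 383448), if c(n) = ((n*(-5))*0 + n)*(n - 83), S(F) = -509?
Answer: -87469/624640 ≈ -0.14003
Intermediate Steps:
c(n) = n*(-83 + n) (c(n) = (-5*n*0 + n)*(-83 + n) = (0 + n)*(-83 + n) = n*(-83 + n))
(c(-258) + S(553))/(-241192 - 383448) = (-258*(-83 - 258) - 509)/(-241192 - 383448) = (-258*(-341) - 509)/(-624640) = (87978 - 509)*(-1/624640) = 87469*(-1/624640) = -87469/624640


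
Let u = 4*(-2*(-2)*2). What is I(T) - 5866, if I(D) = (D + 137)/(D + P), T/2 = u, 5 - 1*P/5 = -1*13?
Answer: -903163/154 ≈ -5864.7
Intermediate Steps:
P = 90 (P = 25 - (-5)*13 = 25 - 5*(-13) = 25 + 65 = 90)
u = 32 (u = 4*(4*2) = 4*8 = 32)
T = 64 (T = 2*32 = 64)
I(D) = (137 + D)/(90 + D) (I(D) = (D + 137)/(D + 90) = (137 + D)/(90 + D))
I(T) - 5866 = (137 + 64)/(90 + 64) - 5866 = 201/154 - 5866 = -903163/154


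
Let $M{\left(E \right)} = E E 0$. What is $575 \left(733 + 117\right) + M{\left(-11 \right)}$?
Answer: $488750$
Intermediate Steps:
$M{\left(E \right)} = 0$ ($M{\left(E \right)} = E^{2} \cdot 0 = 0$)
$575 \left(733 + 117\right) + M{\left(-11 \right)} = 575 \left(733 + 117\right) + 0 = 575 \cdot 850 + 0 = 488750 + 0 = 488750$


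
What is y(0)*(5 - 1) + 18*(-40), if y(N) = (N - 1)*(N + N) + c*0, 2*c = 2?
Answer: -720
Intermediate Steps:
c = 1 (c = (½)*2 = 1)
y(N) = 2*N*(-1 + N) (y(N) = (N - 1)*(N + N) + 1*0 = (-1 + N)*(2*N) + 0 = 2*N*(-1 + N) + 0 = 2*N*(-1 + N))
y(0)*(5 - 1) + 18*(-40) = (2*0*(-1 + 0))*(5 - 1) + 18*(-40) = (2*0*(-1))*4 - 720 = 0*4 - 720 = 0 - 720 = -720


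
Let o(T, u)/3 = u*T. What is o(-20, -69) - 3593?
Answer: 547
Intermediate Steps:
o(T, u) = 3*T*u (o(T, u) = 3*(u*T) = 3*(T*u) = 3*T*u)
o(-20, -69) - 3593 = 3*(-20)*(-69) - 3593 = 4140 - 3593 = 547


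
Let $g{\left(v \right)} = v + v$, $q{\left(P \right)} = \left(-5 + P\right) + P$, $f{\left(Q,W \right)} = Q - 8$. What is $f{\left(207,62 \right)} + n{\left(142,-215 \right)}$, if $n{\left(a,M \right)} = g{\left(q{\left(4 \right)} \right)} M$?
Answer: $-1091$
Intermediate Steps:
$f{\left(Q,W \right)} = -8 + Q$
$q{\left(P \right)} = -5 + 2 P$
$g{\left(v \right)} = 2 v$
$n{\left(a,M \right)} = 6 M$ ($n{\left(a,M \right)} = 2 \left(-5 + 2 \cdot 4\right) M = 2 \left(-5 + 8\right) M = 2 \cdot 3 M = 6 M$)
$f{\left(207,62 \right)} + n{\left(142,-215 \right)} = \left(-8 + 207\right) + 6 \left(-215\right) = 199 - 1290 = -1091$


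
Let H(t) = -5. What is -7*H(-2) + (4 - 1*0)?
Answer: 39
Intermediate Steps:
-7*H(-2) + (4 - 1*0) = -7*(-5) + (4 - 1*0) = 35 + (4 + 0) = 35 + 4 = 39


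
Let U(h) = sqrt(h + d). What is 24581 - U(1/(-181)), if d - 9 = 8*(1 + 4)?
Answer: 24581 - 2*sqrt(401277)/181 ≈ 24574.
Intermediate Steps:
d = 49 (d = 9 + 8*(1 + 4) = 9 + 8*5 = 9 + 40 = 49)
U(h) = sqrt(49 + h) (U(h) = sqrt(h + 49) = sqrt(49 + h))
24581 - U(1/(-181)) = 24581 - sqrt(49 + 1/(-181)) = 24581 - sqrt(49 - 1/181) = 24581 - sqrt(8868/181) = 24581 - 2*sqrt(401277)/181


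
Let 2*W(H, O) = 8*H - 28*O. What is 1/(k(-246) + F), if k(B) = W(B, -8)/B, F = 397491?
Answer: 123/48891829 ≈ 2.5158e-6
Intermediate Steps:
W(H, O) = -14*O + 4*H (W(H, O) = (8*H - 28*O)/2 = (-28*O + 8*H)/2 = -14*O + 4*H)
k(B) = (112 + 4*B)/B (k(B) = (-14*(-8) + 4*B)/B = (112 + 4*B)/B)
1/(k(-246) + F) = 1/((4 + 112/(-246)) + 397491) = 1/((4 + 112*(-1/246)) + 397491) = 1/((4 - 56/123) + 397491) = 1/(436/123 + 397491) = 1/(48891829/123) = 123/48891829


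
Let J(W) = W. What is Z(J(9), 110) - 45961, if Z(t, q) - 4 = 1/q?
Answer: -5055269/110 ≈ -45957.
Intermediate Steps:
Z(t, q) = 4 + 1/q
Z(J(9), 110) - 45961 = (4 + 1/110) - 45961 = 441/110 - 45961 = -5055269/110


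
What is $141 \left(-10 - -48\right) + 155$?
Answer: $5513$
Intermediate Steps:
$141 \left(-10 - -48\right) + 155 = 141 \left(-10 + 48\right) + 155 = 141 \cdot 38 + 155 = 5358 + 155 = 5513$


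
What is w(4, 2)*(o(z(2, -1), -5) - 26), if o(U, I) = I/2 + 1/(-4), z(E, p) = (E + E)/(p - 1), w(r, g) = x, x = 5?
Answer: -575/4 ≈ -143.75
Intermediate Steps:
w(r, g) = 5
z(E, p) = 2*E/(-1 + p) (z(E, p) = (2*E)/(-1 + p) = 2*E/(-1 + p))
o(U, I) = -1/4 + I/2 (o(U, I) = I*(1/2) + 1*(-1/4) = I/2 - 1/4 = -1/4 + I/2)
w(4, 2)*(o(z(2, -1), -5) - 26) = 5*((-1/4 + (1/2)*(-5)) - 26) = 5*((-1/4 - 5/2) - 26) = 5*(-11/4 - 26) = 5*(-115/4) = -575/4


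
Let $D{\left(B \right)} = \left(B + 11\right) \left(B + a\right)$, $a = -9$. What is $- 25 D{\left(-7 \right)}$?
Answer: $1600$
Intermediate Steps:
$D{\left(B \right)} = \left(-9 + B\right) \left(11 + B\right)$ ($D{\left(B \right)} = \left(B + 11\right) \left(B - 9\right) = \left(11 + B\right) \left(-9 + B\right) = \left(-9 + B\right) \left(11 + B\right)$)
$- 25 D{\left(-7 \right)} = - 25 \left(-99 + \left(-7\right)^{2} + 2 \left(-7\right)\right) = - 25 \left(-99 + 49 - 14\right) = \left(-25\right) \left(-64\right) = 1600$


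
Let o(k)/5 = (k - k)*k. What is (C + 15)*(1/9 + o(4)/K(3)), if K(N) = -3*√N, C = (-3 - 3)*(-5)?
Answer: 5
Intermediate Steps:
C = 30 (C = -6*(-5) = 30)
o(k) = 0 (o(k) = 5*((k - k)*k) = 5*(0*k) = 5*0 = 0)
(C + 15)*(1/9 + o(4)/K(3)) = (30 + 15)*(1/9 + 0/((-3*√3))) = 45*(1*(⅑) + 0*(-√3/9)) = 45*(⅑ + 0) = 45*(⅑) = 5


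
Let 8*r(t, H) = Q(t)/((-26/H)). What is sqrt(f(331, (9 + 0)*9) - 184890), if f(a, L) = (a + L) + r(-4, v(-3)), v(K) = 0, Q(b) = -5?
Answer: I*sqrt(184478) ≈ 429.51*I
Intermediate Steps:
r(t, H) = 5*H/208 (r(t, H) = (-5*(-H/26))/8 = (-(-5)*H/26)/8 = (5*H/26)/8 = 5*H/208)
f(a, L) = L + a (f(a, L) = (a + L) + (5/208)*0 = (L + a) + 0 = L + a)
sqrt(f(331, (9 + 0)*9) - 184890) = sqrt(((9 + 0)*9 + 331) - 184890) = sqrt((9*9 + 331) - 184890) = sqrt((81 + 331) - 184890) = sqrt(412 - 184890) = sqrt(-184478) = I*sqrt(184478)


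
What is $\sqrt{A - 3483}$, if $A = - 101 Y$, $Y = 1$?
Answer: $16 i \sqrt{14} \approx 59.867 i$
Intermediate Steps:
$A = -101$ ($A = \left(-101\right) 1 = -101$)
$\sqrt{A - 3483} = \sqrt{-101 - 3483} = \sqrt{-3584} = 16 i \sqrt{14}$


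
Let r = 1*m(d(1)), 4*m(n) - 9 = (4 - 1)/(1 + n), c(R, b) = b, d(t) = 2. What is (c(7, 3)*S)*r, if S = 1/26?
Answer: 15/52 ≈ 0.28846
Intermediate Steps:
m(n) = 9/4 + 3/(4*(1 + n)) (m(n) = 9/4 + ((4 - 1)/(1 + n))/4 = 9/4 + (3/(1 + n))/4 = 9/4 + 3/(4*(1 + n)))
r = 5/2 (r = 1*(3*(4 + 3*2)/(4*(1 + 2))) = 1*((3/4)*(4 + 6)/3) = 1*((3/4)*(1/3)*10) = 1*(5/2) = 5/2 ≈ 2.5000)
S = 1/26 ≈ 0.038462
(c(7, 3)*S)*r = (3*(1/26))*(5/2) = (3/26)*(5/2) = 15/52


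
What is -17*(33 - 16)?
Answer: -289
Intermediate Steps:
-17*(33 - 16) = -17*17 = -289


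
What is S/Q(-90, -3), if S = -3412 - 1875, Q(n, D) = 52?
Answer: -5287/52 ≈ -101.67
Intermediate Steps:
S = -5287
S/Q(-90, -3) = -5287/52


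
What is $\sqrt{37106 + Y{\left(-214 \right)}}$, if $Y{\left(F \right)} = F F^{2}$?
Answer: $i \sqrt{9763238} \approx 3124.6 i$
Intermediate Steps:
$Y{\left(F \right)} = F^{3}$
$\sqrt{37106 + Y{\left(-214 \right)}} = \sqrt{37106 + \left(-214\right)^{3}} = \sqrt{37106 - 9800344} = \sqrt{-9763238} = i \sqrt{9763238}$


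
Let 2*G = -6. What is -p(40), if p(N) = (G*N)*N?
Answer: 4800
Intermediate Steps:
G = -3 (G = (1/2)*(-6) = -3)
p(N) = -3*N**2 (p(N) = (-3*N)*N = -3*N**2)
-p(40) = -(-3)*40**2 = -(-3)*1600 = -1*(-4800) = 4800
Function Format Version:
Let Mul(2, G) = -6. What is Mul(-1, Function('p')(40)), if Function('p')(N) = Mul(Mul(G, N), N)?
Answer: 4800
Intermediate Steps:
G = -3 (G = Mul(Rational(1, 2), -6) = -3)
Function('p')(N) = Mul(-3, Pow(N, 2)) (Function('p')(N) = Mul(Mul(-3, N), N) = Mul(-3, Pow(N, 2)))
Mul(-1, Function('p')(40)) = Mul(-1, Mul(-3, Pow(40, 2))) = Mul(-1, Mul(-3, 1600)) = Mul(-1, -4800) = 4800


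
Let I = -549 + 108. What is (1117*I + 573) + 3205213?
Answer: 2713189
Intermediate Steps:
I = -441
(1117*I + 573) + 3205213 = (1117*(-441) + 573) + 3205213 = (-492597 + 573) + 3205213 = -492024 + 3205213 = 2713189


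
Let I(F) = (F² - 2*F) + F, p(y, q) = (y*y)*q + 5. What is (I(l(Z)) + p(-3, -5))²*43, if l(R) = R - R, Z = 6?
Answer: 68800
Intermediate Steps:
p(y, q) = 5 + q*y² (p(y, q) = y²*q + 5 = q*y² + 5 = 5 + q*y²)
l(R) = 0
I(F) = F² - F
(I(l(Z)) + p(-3, -5))²*43 = (0*(-1 + 0) + (5 - 5*(-3)²))²*43 = (0*(-1) + (5 - 5*9))²*43 = (0 + (5 - 45))²*43 = (0 - 40)²*43 = (-40)²*43 = 1600*43 = 68800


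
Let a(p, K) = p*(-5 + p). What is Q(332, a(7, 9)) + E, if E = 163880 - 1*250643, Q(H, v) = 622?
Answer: -86141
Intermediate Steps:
E = -86763 (E = 163880 - 250643 = -86763)
Q(332, a(7, 9)) + E = 622 - 86763 = -86141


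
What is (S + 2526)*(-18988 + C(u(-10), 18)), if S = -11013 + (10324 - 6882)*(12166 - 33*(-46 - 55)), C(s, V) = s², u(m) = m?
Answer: -1007468373048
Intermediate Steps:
S = 53336545 (S = -11013 + 3442*(12166 - 33*(-101)) = -11013 + 3442*(12166 + 3333) = -11013 + 3442*15499 = -11013 + 53347558 = 53336545)
(S + 2526)*(-18988 + C(u(-10), 18)) = (53336545 + 2526)*(-18988 + (-10)²) = 53339071*(-18988 + 100) = 53339071*(-18888) = -1007468373048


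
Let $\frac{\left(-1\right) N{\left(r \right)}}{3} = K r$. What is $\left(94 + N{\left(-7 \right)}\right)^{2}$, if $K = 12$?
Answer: $119716$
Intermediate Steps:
$N{\left(r \right)} = - 36 r$ ($N{\left(r \right)} = - 3 \cdot 12 r = - 36 r$)
$\left(94 + N{\left(-7 \right)}\right)^{2} = \left(94 - -252\right)^{2} = \left(94 + 252\right)^{2} = 346^{2} = 119716$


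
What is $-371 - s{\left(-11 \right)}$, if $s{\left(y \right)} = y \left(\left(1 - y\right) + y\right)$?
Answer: $-360$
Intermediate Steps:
$s{\left(y \right)} = y$ ($s{\left(y \right)} = y 1 = y$)
$-371 - s{\left(-11 \right)} = -371 - -11 = -371 + 11 = -360$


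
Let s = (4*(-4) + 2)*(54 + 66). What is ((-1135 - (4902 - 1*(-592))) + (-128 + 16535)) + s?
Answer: 8098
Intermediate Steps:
s = -1680 (s = (-16 + 2)*120 = -14*120 = -1680)
((-1135 - (4902 - 1*(-592))) + (-128 + 16535)) + s = ((-1135 - (4902 - 1*(-592))) + (-128 + 16535)) - 1680 = ((-1135 - (4902 + 592)) + 16407) - 1680 = ((-1135 - 1*5494) + 16407) - 1680 = ((-1135 - 5494) + 16407) - 1680 = (-6629 + 16407) - 1680 = 9778 - 1680 = 8098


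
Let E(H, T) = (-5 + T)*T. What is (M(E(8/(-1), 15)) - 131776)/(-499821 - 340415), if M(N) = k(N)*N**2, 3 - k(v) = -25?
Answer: -124556/210059 ≈ -0.59296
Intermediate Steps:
k(v) = 28 (k(v) = 3 - 1*(-25) = 3 + 25 = 28)
E(H, T) = T*(-5 + T)
M(N) = 28*N**2
(M(E(8/(-1), 15)) - 131776)/(-499821 - 340415) = (28*(15*(-5 + 15))**2 - 131776)/(-499821 - 340415) = (28*(15*10)**2 - 131776)/(-840236) = (28*150**2 - 131776)*(-1/840236) = (28*22500 - 131776)*(-1/840236) = (630000 - 131776)*(-1/840236) = 498224*(-1/840236) = -124556/210059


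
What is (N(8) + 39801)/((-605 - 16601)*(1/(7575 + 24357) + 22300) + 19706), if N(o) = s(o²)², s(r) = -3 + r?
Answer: -694872252/6125740593407 ≈ -0.00011343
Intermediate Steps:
N(o) = (-3 + o²)²
(N(8) + 39801)/((-605 - 16601)*(1/(7575 + 24357) + 22300) + 19706) = ((-3 + 8²)² + 39801)/((-605 - 16601)*(1/(7575 + 24357) + 22300) + 19706) = ((-3 + 64)² + 39801)/(-17206*(1/31932 + 22300) + 19706) = (61² + 39801)/(-17206*(1/31932 + 22300) + 19706) = (3721 + 39801)/(-17206*712083601/31932 + 19706) = 43522/(-6126055219403/15966 + 19706) = 43522/(-6125740593407/15966) = 43522*(-15966/6125740593407) = -694872252/6125740593407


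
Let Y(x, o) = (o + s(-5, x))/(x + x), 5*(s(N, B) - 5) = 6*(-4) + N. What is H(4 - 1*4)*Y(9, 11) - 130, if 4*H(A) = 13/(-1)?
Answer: -15821/120 ≈ -131.84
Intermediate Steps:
s(N, B) = 1/5 + N/5 (s(N, B) = 5 + (6*(-4) + N)/5 = 5 + (-24 + N)/5 = 5 + (-24/5 + N/5) = 1/5 + N/5)
Y(x, o) = (-4/5 + o)/(2*x) (Y(x, o) = (o + (1/5 + (1/5)*(-5)))/(x + x) = (o + (1/5 - 1))/((2*x)) = (o - 4/5)*(1/(2*x)) = (-4/5 + o)*(1/(2*x)) = (-4/5 + o)/(2*x))
H(A) = -13/4 (H(A) = (13/(-1))/4 = (13*(-1))/4 = (1/4)*(-13) = -13/4)
H(4 - 1*4)*Y(9, 11) - 130 = -13*(-4 + 5*11)/(40*9) - 130 = -13*(-4 + 55)/(40*9) - 130 = -13*51/(40*9) - 130 = -13/4*17/30 - 130 = -221/120 - 130 = -15821/120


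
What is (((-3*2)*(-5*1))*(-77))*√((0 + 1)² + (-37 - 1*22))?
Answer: -2310*I*√58 ≈ -17592.0*I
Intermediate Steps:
(((-3*2)*(-5*1))*(-77))*√((0 + 1)² + (-37 - 1*22)) = (-6*(-5)*(-77))*√(1² + (-37 - 22)) = (30*(-77))*√(1 - 59) = -2310*I*√58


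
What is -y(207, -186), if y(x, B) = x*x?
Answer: -42849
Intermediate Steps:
y(x, B) = x²
-y(207, -186) = -1*207² = -1*42849 = -42849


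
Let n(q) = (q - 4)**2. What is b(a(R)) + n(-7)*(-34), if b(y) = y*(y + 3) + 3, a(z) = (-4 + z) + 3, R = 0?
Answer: -4113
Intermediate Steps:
n(q) = (-4 + q)**2
a(z) = -1 + z
b(y) = 3 + y*(3 + y) (b(y) = y*(3 + y) + 3 = 3 + y*(3 + y))
b(a(R)) + n(-7)*(-34) = (3 + (-1 + 0)**2 + 3*(-1 + 0)) + (-4 - 7)**2*(-34) = (3 + (-1)**2 + 3*(-1)) + (-11)**2*(-34) = (3 + 1 - 3) + 121*(-34) = 1 - 4114 = -4113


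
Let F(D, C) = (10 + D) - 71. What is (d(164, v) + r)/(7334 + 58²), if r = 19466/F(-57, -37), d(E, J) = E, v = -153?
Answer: -19/210394 ≈ -9.0307e-5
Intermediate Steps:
F(D, C) = -61 + D
r = -9733/59 (r = 19466/(-61 - 57) = 19466/(-118) = 19466*(-1/118) = -9733/59 ≈ -164.97)
(d(164, v) + r)/(7334 + 58²) = (164 - 9733/59)/(7334 + 58²) = -57/(59*(7334 + 3364)) = -57/59/10698 = -57/59*1/10698 = -19/210394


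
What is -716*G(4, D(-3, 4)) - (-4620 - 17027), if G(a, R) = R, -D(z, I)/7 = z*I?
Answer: -38497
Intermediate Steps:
D(z, I) = -7*I*z (D(z, I) = -7*z*I = -7*I*z)
-716*G(4, D(-3, 4)) - (-4620 - 17027) = -(-5012)*4*(-3) - (-4620 - 17027) = -716*84 - 1*(-21647) = -60144 + 21647 = -38497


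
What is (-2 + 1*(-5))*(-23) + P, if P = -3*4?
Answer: 149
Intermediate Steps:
P = -12
(-2 + 1*(-5))*(-23) + P = (-2 + 1*(-5))*(-23) - 12 = (-2 - 5)*(-23) - 12 = -7*(-23) - 12 = 161 - 12 = 149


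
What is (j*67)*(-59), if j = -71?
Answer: 280663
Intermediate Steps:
(j*67)*(-59) = -71*67*(-59) = -4757*(-59) = 280663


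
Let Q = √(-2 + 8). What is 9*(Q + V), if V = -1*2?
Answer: -18 + 9*√6 ≈ 4.0454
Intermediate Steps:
V = -2
Q = √6 ≈ 2.4495
9*(Q + V) = 9*(√6 - 2) = 9*(-2 + √6) = -18 + 9*√6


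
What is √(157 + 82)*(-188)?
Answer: -188*√239 ≈ -2906.4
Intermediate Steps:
√(157 + 82)*(-188) = √239*(-188) = -188*√239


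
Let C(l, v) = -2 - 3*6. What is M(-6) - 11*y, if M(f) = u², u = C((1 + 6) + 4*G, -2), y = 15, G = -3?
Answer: 235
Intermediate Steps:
C(l, v) = -20 (C(l, v) = -2 - 18 = -20)
u = -20
M(f) = 400 (M(f) = (-20)² = 400)
M(-6) - 11*y = 400 - 11*15 = 400 - 165 = 235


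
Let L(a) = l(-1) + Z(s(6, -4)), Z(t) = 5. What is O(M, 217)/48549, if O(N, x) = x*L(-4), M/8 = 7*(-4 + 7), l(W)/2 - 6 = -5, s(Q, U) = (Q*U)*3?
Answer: 1519/48549 ≈ 0.031288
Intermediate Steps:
s(Q, U) = 3*Q*U
l(W) = 2 (l(W) = 12 + 2*(-5) = 12 - 10 = 2)
M = 168 (M = 8*(7*(-4 + 7)) = 8*(7*3) = 8*21 = 168)
L(a) = 7 (L(a) = 2 + 5 = 7)
O(N, x) = 7*x (O(N, x) = x*7 = 7*x)
O(M, 217)/48549 = (7*217)/48549 = 1519*(1/48549) = 1519/48549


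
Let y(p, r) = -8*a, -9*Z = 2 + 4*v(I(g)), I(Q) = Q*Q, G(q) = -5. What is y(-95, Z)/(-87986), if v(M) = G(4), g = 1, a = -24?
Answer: -96/43993 ≈ -0.0021822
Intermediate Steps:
I(Q) = Q**2
v(M) = -5
Z = 2 (Z = -(2 + 4*(-5))/9 = -(2 - 20)/9 = -1/9*(-18) = 2)
y(p, r) = 192 (y(p, r) = -8*(-24) = 192)
y(-95, Z)/(-87986) = 192/(-87986) = 192*(-1/87986) = -96/43993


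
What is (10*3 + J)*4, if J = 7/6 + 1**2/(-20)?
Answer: 1867/15 ≈ 124.47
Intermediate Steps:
J = 67/60 (J = 7*(1/6) + 1*(-1/20) = 7/6 - 1/20 = 67/60 ≈ 1.1167)
(10*3 + J)*4 = (10*3 + 67/60)*4 = (30 + 67/60)*4 = (1867/60)*4 = 1867/15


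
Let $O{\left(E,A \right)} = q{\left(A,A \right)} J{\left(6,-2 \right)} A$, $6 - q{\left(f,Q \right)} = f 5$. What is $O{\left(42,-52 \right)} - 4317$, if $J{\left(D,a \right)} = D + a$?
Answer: $-59645$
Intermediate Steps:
$q{\left(f,Q \right)} = 6 - 5 f$ ($q{\left(f,Q \right)} = 6 - f 5 = 6 - 5 f$)
$O{\left(E,A \right)} = 4 A \left(6 - 5 A\right)$ ($O{\left(E,A \right)} = \left(6 - 5 A\right) \left(6 - 2\right) A = \left(6 - 5 A\right) 4 A = 4 A \left(6 - 5 A\right)$)
$O{\left(42,-52 \right)} - 4317 = 4 \left(-52\right) \left(6 - -260\right) - 4317 = 4 \left(-52\right) \left(6 + 260\right) - 4317 = 4 \left(-52\right) 266 - 4317 = -55328 - 4317 = -59645$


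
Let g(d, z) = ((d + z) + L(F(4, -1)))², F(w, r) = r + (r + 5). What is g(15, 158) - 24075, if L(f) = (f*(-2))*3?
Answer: -50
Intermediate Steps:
F(w, r) = 5 + 2*r (F(w, r) = r + (5 + r) = 5 + 2*r)
L(f) = -6*f (L(f) = -2*f*3 = -6*f)
g(d, z) = (-18 + d + z)² (g(d, z) = ((d + z) - 6*(5 + 2*(-1)))² = ((d + z) - 6*(5 - 2))² = ((d + z) - 6*3)² = ((d + z) - 18)² = (-18 + d + z)²)
g(15, 158) - 24075 = (-18 + 15 + 158)² - 24075 = 155² - 24075 = 24025 - 24075 = -50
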